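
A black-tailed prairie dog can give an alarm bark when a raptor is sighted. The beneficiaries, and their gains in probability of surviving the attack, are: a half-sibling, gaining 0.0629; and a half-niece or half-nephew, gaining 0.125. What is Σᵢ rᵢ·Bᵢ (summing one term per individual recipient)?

0.03135

r to a half-sibling = 1/4 (half-sibs share one parent — one path of length 2: r = (1/2)^2 = 1/4).
r to a half-niece or half-nephew = 0.125 (half-aunt/uncle↔niece/nephew: one path of length 3: r = (1/2)^3 = 1/8).
Summing one r·B term per recipient: 1·0.25·0.0629 + 1·0.125·0.125 = 0.03135.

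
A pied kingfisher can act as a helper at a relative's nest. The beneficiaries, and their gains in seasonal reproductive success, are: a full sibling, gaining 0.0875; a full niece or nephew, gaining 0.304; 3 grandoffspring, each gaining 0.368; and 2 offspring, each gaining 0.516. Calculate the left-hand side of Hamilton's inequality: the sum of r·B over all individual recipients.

r to a full sibling = 1/2 (full sibs share both parents — two paths of length 2: r = 2·(1/2)^2 = 1/2).
r to a full niece or nephew = 1/4 (full aunt/uncle↔niece/nephew: two paths of length 3 through the shared grandparent pair: r = 2·(1/2)^3 = 1/4).
r to a grandoffspring = 0.25 (two parent–offspring links: r = (1/2)^2 = 1/4).
r to an offspring = 1/2 (one parent–offspring link: r = (1/2)^1 = 1/2).
Summing one r·B term per recipient: 1·0.5·0.0875 + 1·0.25·0.304 + 3·0.25·0.368 + 2·0.5·0.516 = 0.91175.

0.91175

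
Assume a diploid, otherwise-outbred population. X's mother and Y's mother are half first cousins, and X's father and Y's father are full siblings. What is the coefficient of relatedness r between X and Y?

0.140625

Wright's path rule: contributions from independent ancestry routes add.
X and Y are related in two ways: half second cousins through their mothers (r = 1/64) and first cousins through their fathers (r = 1/8).
r = 1/64 + 1/8 = 0.140625.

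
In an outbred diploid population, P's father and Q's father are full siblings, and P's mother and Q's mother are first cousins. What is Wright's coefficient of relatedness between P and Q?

Wright's path rule: contributions from independent ancestry routes add.
P and Q are related in two ways: first cousins through their fathers (r = 1/8) and second cousins through their mothers (r = 1/32).
r = 1/8 + 1/32 = 0.15625.

0.15625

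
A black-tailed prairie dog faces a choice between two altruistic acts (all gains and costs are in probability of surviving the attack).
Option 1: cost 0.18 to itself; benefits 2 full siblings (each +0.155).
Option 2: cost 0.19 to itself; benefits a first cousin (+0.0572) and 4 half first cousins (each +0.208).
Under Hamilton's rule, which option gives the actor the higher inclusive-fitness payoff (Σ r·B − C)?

Option 1: r to a full sibling = 0.5.
Option 1: Σ r·B − C = (2·0.5·0.155) − 0.18 = -0.025.
Option 2: r to a first cousin = 0.125.
Option 2: r to a half first cousin = 0.0625.
Option 2: Σ r·B − C = (1·0.125·0.0572 + 4·0.0625·0.208) − 0.19 = -0.13085.
Option 1 has the higher net inclusive-fitness payoff.

Option 1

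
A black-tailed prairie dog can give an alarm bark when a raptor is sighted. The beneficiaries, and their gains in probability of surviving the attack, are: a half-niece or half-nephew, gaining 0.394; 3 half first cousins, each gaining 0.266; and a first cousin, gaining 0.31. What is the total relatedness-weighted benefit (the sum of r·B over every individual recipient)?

r to a half-niece or half-nephew = 1/8 (half-aunt/uncle↔niece/nephew: one path of length 3: r = (1/2)^3 = 1/8).
r to a half first cousin = 1/16 (half first cousins share one grandparent — one path of length 4: r = (1/2)^4 = 1/16).
r to a first cousin = 1/8 (first cousins share one grandparent pair — two paths of length 4: r = 2·(1/2)^4 = 1/8).
Summing one r·B term per recipient: 1·0.125·0.394 + 3·0.0625·0.266 + 1·0.125·0.31 = 0.137875.

0.137875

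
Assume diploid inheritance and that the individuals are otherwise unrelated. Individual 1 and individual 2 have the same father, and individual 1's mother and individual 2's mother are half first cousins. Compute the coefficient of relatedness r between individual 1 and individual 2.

0.265625

Independent pedigree routes through distinct common ancestors add.
Individual 1 and individual 2 are related in two ways: half-sibs through their shared father (r = 1/4) and half second cousins through their mothers (r = 1/64).
r = 1/4 + 1/64 = 17/64 = 0.265625.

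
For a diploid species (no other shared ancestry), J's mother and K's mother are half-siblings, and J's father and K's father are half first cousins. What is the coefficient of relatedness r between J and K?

Independent pedigree routes through distinct common ancestors add.
J and K are related in two ways: half first cousins through their mothers (r = 1/16) and half second cousins through their fathers (r = 1/64).
r = 1/16 + 1/64 = 0.078125.

0.078125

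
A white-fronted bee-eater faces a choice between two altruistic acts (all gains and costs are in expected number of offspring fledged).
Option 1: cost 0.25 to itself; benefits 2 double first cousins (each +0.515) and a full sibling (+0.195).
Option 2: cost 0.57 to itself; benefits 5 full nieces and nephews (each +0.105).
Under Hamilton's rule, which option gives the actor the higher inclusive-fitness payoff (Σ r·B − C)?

Option 1

Option 1: r to a double first cousin = 0.25.
Option 1: r to a full sibling = 0.5.
Option 1: Σ r·B − C = (2·0.25·0.515 + 1·0.5·0.195) − 0.25 = 0.105.
Option 2: r to a full niece or nephew = 0.25.
Option 2: Σ r·B − C = (5·0.25·0.105) − 0.57 = -0.43875.
Option 1 has the higher net inclusive-fitness payoff.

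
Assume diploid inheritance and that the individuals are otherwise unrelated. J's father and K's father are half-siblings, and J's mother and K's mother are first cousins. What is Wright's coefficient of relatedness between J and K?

0.09375

Wright's path rule: contributions from independent ancestry routes add.
J and K are related in two ways: half first cousins through their fathers (r = 1/16) and second cousins through their mothers (r = 1/32).
r = 1/16 + 1/32 = 3/32 = 0.09375.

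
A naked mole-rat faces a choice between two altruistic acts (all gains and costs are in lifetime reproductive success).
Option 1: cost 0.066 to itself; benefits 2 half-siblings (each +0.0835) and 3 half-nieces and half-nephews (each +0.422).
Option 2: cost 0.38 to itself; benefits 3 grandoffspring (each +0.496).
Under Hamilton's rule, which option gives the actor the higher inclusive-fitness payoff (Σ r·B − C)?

Option 1: r to a half-sibling = 0.25.
Option 1: r to a half-niece or half-nephew = 0.125.
Option 1: Σ r·B − C = (2·0.25·0.0835 + 3·0.125·0.422) − 0.066 = 0.134.
Option 2: r to a grandoffspring = 0.25.
Option 2: Σ r·B − C = (3·0.25·0.496) − 0.38 = -0.008.
Option 1 has the higher net inclusive-fitness payoff.

Option 1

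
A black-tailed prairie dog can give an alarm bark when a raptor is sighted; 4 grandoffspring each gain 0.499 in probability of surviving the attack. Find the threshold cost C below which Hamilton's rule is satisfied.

0.499

r to a grandoffspring = 1/4 (two parent–offspring links: r = (1/2)^2 = 1/4).
Hamilton's rule: n·r·B > C, so the trait is favored while C < n·r·B = 4·0.25·0.499 = 0.499.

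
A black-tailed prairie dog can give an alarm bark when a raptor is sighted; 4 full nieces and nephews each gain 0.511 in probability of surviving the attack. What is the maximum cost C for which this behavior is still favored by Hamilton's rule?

r to a full niece or nephew = 0.25 (full aunt/uncle↔niece/nephew: two paths of length 3 through the shared grandparent pair: r = 2·(1/2)^3 = 1/4).
Hamilton's rule: n·r·B > C, so the trait is favored while C < n·r·B = 4·0.25·0.511 = 0.511.

0.511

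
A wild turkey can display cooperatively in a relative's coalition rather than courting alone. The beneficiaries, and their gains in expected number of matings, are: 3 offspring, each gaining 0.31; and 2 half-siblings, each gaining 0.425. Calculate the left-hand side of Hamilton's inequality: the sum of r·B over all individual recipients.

0.6775

r to an offspring = 0.5 (one parent–offspring link: r = (1/2)^1 = 1/2).
r to a half-sibling = 0.25 (half-sibs share one parent — one path of length 2: r = (1/2)^2 = 1/4).
Summing one r·B term per recipient: 3·0.5·0.31 + 2·0.25·0.425 = 0.6775.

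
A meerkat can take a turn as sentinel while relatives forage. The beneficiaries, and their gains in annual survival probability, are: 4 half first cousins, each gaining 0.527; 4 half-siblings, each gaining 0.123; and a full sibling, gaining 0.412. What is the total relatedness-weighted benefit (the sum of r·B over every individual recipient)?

r to a half first cousin = 1/16 (half first cousins share one grandparent — one path of length 4: r = (1/2)^4 = 1/16).
r to a half-sibling = 0.25 (half-sibs share one parent — one path of length 2: r = (1/2)^2 = 1/4).
r to a full sibling = 1/2 (full sibs share both parents — two paths of length 2: r = 2·(1/2)^2 = 1/2).
Summing one r·B term per recipient: 4·0.0625·0.527 + 4·0.25·0.123 + 1·0.5·0.412 = 0.46075.

0.46075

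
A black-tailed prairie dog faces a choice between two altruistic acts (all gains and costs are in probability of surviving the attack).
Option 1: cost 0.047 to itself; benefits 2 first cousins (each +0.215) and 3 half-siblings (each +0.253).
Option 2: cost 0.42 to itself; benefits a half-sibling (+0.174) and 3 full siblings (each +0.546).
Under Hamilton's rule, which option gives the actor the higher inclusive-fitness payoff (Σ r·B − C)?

Option 1: r to a first cousin = 0.125.
Option 1: r to a half-sibling = 0.25.
Option 1: Σ r·B − C = (2·0.125·0.215 + 3·0.25·0.253) − 0.047 = 0.1965.
Option 2: r to a half-sibling = 0.25.
Option 2: r to a full sibling = 0.5.
Option 2: Σ r·B − C = (1·0.25·0.174 + 3·0.5·0.546) − 0.42 = 0.4425.
Option 2 has the higher net inclusive-fitness payoff.

Option 2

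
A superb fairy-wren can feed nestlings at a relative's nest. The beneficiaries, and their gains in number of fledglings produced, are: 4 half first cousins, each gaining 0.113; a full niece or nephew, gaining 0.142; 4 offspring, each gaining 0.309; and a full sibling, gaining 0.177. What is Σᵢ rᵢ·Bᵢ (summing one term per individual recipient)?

0.77025

r to a half first cousin = 1/16 (half first cousins share one grandparent — one path of length 4: r = (1/2)^4 = 1/16).
r to a full niece or nephew = 0.25 (full aunt/uncle↔niece/nephew: two paths of length 3 through the shared grandparent pair: r = 2·(1/2)^3 = 1/4).
r to an offspring = 0.5 (one parent–offspring link: r = (1/2)^1 = 1/2).
r to a full sibling = 0.5 (full sibs share both parents — two paths of length 2: r = 2·(1/2)^2 = 1/2).
Summing one r·B term per recipient: 4·0.0625·0.113 + 1·0.25·0.142 + 4·0.5·0.309 + 1·0.5·0.177 = 0.77025.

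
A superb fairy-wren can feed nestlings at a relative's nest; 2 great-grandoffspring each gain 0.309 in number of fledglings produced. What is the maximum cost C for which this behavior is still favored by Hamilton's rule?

r to a great-grandoffspring = 0.125 (three parent–offspring links: r = (1/2)^3 = 1/8).
Hamilton's rule: n·r·B > C, so the trait is favored while C < n·r·B = 2·0.125·0.309 = 0.07725.

0.07725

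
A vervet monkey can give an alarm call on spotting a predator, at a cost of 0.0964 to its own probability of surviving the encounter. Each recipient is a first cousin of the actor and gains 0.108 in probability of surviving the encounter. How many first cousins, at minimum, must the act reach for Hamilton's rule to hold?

r to a first cousin = 1/8 (first cousins share one grandparent pair — two paths of length 4: r = 2·(1/2)^4 = 1/8).
Hamilton's rule: n·r·B > C  ⇒  n > C/(r·B) = 0.0964/(0.125·0.108) = 7.141.
The smallest integer exceeding 7.141 is 8.

8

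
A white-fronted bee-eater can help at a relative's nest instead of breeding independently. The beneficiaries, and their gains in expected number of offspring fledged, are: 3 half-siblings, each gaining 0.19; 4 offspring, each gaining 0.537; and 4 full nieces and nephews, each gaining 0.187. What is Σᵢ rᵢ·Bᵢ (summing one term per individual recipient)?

r to a half-sibling = 1/4 (half-sibs share one parent — one path of length 2: r = (1/2)^2 = 1/4).
r to an offspring = 0.5 (one parent–offspring link: r = (1/2)^1 = 1/2).
r to a full niece or nephew = 1/4 (full aunt/uncle↔niece/nephew: two paths of length 3 through the shared grandparent pair: r = 2·(1/2)^3 = 1/4).
Summing one r·B term per recipient: 3·0.25·0.19 + 4·0.5·0.537 + 4·0.25·0.187 = 1.4035.

1.4035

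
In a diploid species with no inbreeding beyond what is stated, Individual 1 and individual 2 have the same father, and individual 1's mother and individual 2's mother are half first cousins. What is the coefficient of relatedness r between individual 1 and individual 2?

Independent pedigree routes through distinct common ancestors add.
Individual 1 and individual 2 are related in two ways: half-sibs through their shared father (r = 1/4) and half second cousins through their mothers (r = 1/64).
r = 1/4 + 1/64 = 0.265625.

0.265625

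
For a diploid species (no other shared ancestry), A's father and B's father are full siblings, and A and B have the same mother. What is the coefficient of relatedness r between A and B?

Wright's path rule: contributions from independent ancestry routes add.
A and B are related in two ways: first cousins through their fathers (r = 1/8) and half-sibs through their shared mother (r = 1/4).
r = 1/8 + 1/4 = 3/8 = 0.375.

0.375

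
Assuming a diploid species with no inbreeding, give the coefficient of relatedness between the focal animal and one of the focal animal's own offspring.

Each parent–offspring link contributes a factor of 1/2, and independent paths through distinct common ancestors add.
One parent–offspring link: r = (1/2)^1 = 1/2.

0.5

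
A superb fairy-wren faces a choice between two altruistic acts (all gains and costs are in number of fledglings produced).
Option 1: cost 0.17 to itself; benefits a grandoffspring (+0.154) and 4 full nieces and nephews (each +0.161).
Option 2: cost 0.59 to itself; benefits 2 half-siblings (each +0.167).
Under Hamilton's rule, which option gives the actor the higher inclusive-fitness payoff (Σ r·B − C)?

Option 1: r to a grandoffspring = 0.25.
Option 1: r to a full niece or nephew = 0.25.
Option 1: Σ r·B − C = (1·0.25·0.154 + 4·0.25·0.161) − 0.17 = 0.0295.
Option 2: r to a half-sibling = 0.25.
Option 2: Σ r·B − C = (2·0.25·0.167) − 0.59 = -0.5065.
Option 1 has the higher net inclusive-fitness payoff.

Option 1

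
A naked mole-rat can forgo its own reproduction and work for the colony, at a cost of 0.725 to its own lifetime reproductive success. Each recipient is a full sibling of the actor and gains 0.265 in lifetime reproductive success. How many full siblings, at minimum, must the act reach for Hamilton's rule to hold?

6

r to a full sibling = 1/2 (full sibs share both parents — two paths of length 2: r = 2·(1/2)^2 = 1/2).
Hamilton's rule: n·r·B > C  ⇒  n > C/(r·B) = 0.725/(0.5·0.265) = 5.472.
The smallest integer exceeding 5.472 is 6.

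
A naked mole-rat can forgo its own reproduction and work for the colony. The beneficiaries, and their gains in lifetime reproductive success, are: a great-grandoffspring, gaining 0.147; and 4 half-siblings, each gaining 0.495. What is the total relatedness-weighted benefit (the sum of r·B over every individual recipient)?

r to a great-grandoffspring = 1/8 (three parent–offspring links: r = (1/2)^3 = 1/8).
r to a half-sibling = 0.25 (half-sibs share one parent — one path of length 2: r = (1/2)^2 = 1/4).
Summing one r·B term per recipient: 1·0.125·0.147 + 4·0.25·0.495 = 0.513375.

0.513375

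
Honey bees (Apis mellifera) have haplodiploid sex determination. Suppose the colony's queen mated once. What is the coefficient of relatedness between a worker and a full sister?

Haplodiploid full sisters inherit their father's entire haploid genome identically (contributing 1/2) and on average half of their mother's contribution (1/2 · 1/2 = 1/4); r = 1/2 + 1/4 = 3/4.

0.75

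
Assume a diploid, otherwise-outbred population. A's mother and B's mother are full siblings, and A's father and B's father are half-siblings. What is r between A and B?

0.1875

Wright's path rule: contributions from independent ancestry routes add.
A and B are related in two ways: first cousins through their mothers (r = 1/8) and half first cousins through their fathers (r = 1/16).
r = 1/8 + 1/16 = 3/16 = 0.1875.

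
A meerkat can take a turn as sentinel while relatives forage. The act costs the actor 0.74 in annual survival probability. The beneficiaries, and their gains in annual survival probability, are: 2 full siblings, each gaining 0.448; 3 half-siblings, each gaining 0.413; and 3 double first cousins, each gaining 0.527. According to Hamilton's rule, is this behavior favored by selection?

Hamilton's rule: the trait is favored when the sum of r·B over every recipient exceeds the actor's cost C.
r to a full sibling = 0.5 (full sibs share both parents — two paths of length 2: r = 2·(1/2)^2 = 1/2).
r to a half-sibling = 1/4 (half-sibs share one parent — one path of length 2: r = (1/2)^2 = 1/4).
r to a double first cousin = 0.25 (double first cousins share both grandparent pairs — four paths of length 4: r = 4·(1/2)^4 = 1/4).
Summing one r·B term per recipient: 2·0.5·0.448 + 3·0.25·0.413 + 3·0.25·0.527 = 1.153.
1.153 > 0.74: the indirect benefit exceeds the cost.

Yes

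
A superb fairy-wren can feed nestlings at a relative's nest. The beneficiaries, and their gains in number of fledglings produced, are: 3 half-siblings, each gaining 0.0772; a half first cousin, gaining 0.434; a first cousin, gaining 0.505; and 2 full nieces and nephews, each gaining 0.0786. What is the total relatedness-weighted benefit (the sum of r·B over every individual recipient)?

r to a half-sibling = 0.25 (half-sibs share one parent — one path of length 2: r = (1/2)^2 = 1/4).
r to a half first cousin = 1/16 (half first cousins share one grandparent — one path of length 4: r = (1/2)^4 = 1/16).
r to a first cousin = 0.125 (first cousins share one grandparent pair — two paths of length 4: r = 2·(1/2)^4 = 1/8).
r to a full niece or nephew = 1/4 (full aunt/uncle↔niece/nephew: two paths of length 3 through the shared grandparent pair: r = 2·(1/2)^3 = 1/4).
Summing one r·B term per recipient: 3·0.25·0.0772 + 1·0.0625·0.434 + 1·0.125·0.505 + 2·0.25·0.0786 = 0.18745.

0.18745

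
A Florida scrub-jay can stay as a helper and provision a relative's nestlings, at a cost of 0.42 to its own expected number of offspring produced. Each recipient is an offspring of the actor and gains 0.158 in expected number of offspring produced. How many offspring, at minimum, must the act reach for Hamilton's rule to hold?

r to an offspring = 0.5 (one parent–offspring link: r = (1/2)^1 = 1/2).
Hamilton's rule: n·r·B > C  ⇒  n > C/(r·B) = 0.42/(0.5·0.158) = 5.316.
The smallest integer exceeding 5.316 is 6.

6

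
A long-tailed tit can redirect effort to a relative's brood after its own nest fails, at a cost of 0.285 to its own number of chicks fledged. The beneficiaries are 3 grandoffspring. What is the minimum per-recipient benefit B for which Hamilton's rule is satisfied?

0.38

r to a grandoffspring = 0.25 (two parent–offspring links: r = (1/2)^2 = 1/4).
Hamilton's rule with n recipients of equal r: n·r·B > C, so B > C/(n·r) = 0.285/(3·0.25) = 0.38.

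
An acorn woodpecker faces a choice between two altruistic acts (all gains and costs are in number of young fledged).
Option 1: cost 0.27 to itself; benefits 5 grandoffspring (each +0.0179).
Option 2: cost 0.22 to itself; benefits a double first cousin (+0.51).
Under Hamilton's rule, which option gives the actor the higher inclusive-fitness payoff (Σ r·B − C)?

Option 2

Option 1: r to a grandoffspring = 0.25.
Option 1: Σ r·B − C = (5·0.25·0.0179) − 0.27 = -0.247625.
Option 2: r to a double first cousin = 0.25.
Option 2: Σ r·B − C = (1·0.25·0.51) − 0.22 = -0.0925.
Option 2 has the higher net inclusive-fitness payoff.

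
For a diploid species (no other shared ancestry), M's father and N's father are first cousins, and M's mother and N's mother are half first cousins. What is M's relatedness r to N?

Independent pedigree routes through distinct common ancestors add.
M and N are related in two ways: second cousins through their fathers (r = 1/32) and half second cousins through their mothers (r = 1/64).
r = 1/32 + 1/64 = 3/64 = 0.046875.

0.046875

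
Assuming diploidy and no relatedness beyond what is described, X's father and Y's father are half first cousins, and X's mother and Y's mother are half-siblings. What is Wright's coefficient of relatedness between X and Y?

0.078125

With two independent routes of shared ancestry, r is the sum of the two contributions.
X and Y are related in two ways: half second cousins through their fathers (r = 1/64) and half first cousins through their mothers (r = 1/16).
r = 1/64 + 1/16 = 5/64 = 0.078125.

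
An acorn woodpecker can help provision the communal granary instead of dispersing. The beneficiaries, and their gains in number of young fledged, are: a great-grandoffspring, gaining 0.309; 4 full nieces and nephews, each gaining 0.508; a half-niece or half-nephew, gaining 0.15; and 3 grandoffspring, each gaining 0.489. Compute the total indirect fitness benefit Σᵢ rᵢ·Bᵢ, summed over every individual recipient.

r to a great-grandoffspring = 0.125 (three parent–offspring links: r = (1/2)^3 = 1/8).
r to a full niece or nephew = 1/4 (full aunt/uncle↔niece/nephew: two paths of length 3 through the shared grandparent pair: r = 2·(1/2)^3 = 1/4).
r to a half-niece or half-nephew = 1/8 (half-aunt/uncle↔niece/nephew: one path of length 3: r = (1/2)^3 = 1/8).
r to a grandoffspring = 1/4 (two parent–offspring links: r = (1/2)^2 = 1/4).
Summing one r·B term per recipient: 1·0.125·0.309 + 4·0.25·0.508 + 1·0.125·0.15 + 3·0.25·0.489 = 0.932125.

0.932125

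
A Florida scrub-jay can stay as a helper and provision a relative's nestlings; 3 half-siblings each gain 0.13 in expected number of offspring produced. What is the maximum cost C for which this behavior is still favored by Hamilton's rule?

r to a half-sibling = 0.25 (half-sibs share one parent — one path of length 2: r = (1/2)^2 = 1/4).
Hamilton's rule: n·r·B > C, so the trait is favored while C < n·r·B = 3·0.25·0.13 = 0.0975.

0.0975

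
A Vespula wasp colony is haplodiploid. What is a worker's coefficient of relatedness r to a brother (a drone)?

Her haploid brother carries none of their father's genes and a random half of their mother's genome; that half matches the maternal half of her own genome with probability 1/2: r = 1/2 · 1/2 = 1/4.

0.25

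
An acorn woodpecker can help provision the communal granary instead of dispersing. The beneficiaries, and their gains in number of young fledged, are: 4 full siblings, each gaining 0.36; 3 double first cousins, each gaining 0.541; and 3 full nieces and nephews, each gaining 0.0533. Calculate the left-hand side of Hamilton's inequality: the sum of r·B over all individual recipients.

1.165725

r to a full sibling = 0.5 (full sibs share both parents — two paths of length 2: r = 2·(1/2)^2 = 1/2).
r to a double first cousin = 1/4 (double first cousins share both grandparent pairs — four paths of length 4: r = 4·(1/2)^4 = 1/4).
r to a full niece or nephew = 1/4 (full aunt/uncle↔niece/nephew: two paths of length 3 through the shared grandparent pair: r = 2·(1/2)^3 = 1/4).
Summing one r·B term per recipient: 4·0.5·0.36 + 3·0.25·0.541 + 3·0.25·0.0533 = 1.165725.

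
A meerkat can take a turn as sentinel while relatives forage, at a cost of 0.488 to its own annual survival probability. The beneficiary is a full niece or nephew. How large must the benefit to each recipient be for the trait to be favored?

1.952

r to a full niece or nephew = 1/4 (full aunt/uncle↔niece/nephew: two paths of length 3 through the shared grandparent pair: r = 2·(1/2)^3 = 1/4).
Hamilton's rule with n recipients of equal r: n·r·B > C, so B > C/(n·r) = 0.488/(1·0.25) = 1.952.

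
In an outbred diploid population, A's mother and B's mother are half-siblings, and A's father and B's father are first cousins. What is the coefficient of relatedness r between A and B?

Independent pedigree routes through distinct common ancestors add.
A and B are related in two ways: half first cousins through their mothers (r = 1/16) and second cousins through their fathers (r = 1/32).
r = 1/16 + 1/32 = 3/32 = 0.09375.

0.09375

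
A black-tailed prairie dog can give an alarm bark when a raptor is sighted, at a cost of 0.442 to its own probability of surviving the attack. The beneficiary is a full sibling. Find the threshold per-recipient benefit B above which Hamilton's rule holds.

r to a full sibling = 1/2 (full sibs share both parents — two paths of length 2: r = 2·(1/2)^2 = 1/2).
Hamilton's rule with n recipients of equal r: n·r·B > C, so B > C/(n·r) = 0.442/(1·0.5) = 0.884.

0.884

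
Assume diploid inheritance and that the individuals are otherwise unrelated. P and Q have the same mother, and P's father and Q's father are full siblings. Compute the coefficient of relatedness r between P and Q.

0.375

Independent pedigree routes through distinct common ancestors add.
P and Q are related in two ways: half-sibs through their shared mother (r = 1/4) and first cousins through their fathers (r = 1/8).
r = 1/4 + 1/8 = 0.375.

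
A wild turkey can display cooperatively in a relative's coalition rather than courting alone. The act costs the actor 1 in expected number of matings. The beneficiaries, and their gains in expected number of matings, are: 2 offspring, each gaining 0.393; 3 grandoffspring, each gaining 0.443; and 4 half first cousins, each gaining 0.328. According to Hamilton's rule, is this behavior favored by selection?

Hamilton's rule: the trait is favored when the sum of r·B over every recipient exceeds the actor's cost C.
r to an offspring = 0.5 (one parent–offspring link: r = (1/2)^1 = 1/2).
r to a grandoffspring = 0.25 (two parent–offspring links: r = (1/2)^2 = 1/4).
r to a half first cousin = 0.0625 (half first cousins share one grandparent — one path of length 4: r = (1/2)^4 = 1/16).
Summing one r·B term per recipient: 2·0.5·0.393 + 3·0.25·0.443 + 4·0.0625·0.328 = 0.80725.
0.80725 < 1: the indirect benefit is less than the cost.

No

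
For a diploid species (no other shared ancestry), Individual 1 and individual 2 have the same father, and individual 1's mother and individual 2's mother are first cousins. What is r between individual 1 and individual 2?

0.28125

With two independent routes of shared ancestry, r is the sum of the two contributions.
Individual 1 and individual 2 are related in two ways: half-sibs through their shared father (r = 1/4) and second cousins through their mothers (r = 1/32).
r = 1/4 + 1/32 = 9/32 = 0.28125.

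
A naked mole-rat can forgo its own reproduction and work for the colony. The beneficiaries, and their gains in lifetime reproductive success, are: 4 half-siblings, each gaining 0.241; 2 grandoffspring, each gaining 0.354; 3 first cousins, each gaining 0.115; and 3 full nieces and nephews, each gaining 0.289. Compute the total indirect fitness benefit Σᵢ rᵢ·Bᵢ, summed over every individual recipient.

0.677875

r to a half-sibling = 1/4 (half-sibs share one parent — one path of length 2: r = (1/2)^2 = 1/4).
r to a grandoffspring = 1/4 (two parent–offspring links: r = (1/2)^2 = 1/4).
r to a first cousin = 1/8 (first cousins share one grandparent pair — two paths of length 4: r = 2·(1/2)^4 = 1/8).
r to a full niece or nephew = 1/4 (full aunt/uncle↔niece/nephew: two paths of length 3 through the shared grandparent pair: r = 2·(1/2)^3 = 1/4).
Summing one r·B term per recipient: 4·0.25·0.241 + 2·0.25·0.354 + 3·0.125·0.115 + 3·0.25·0.289 = 0.677875.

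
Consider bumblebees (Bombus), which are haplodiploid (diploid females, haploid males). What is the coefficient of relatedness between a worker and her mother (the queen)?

0.5

One meiotic link between diploid queen and diploid daughter: r = 1/2.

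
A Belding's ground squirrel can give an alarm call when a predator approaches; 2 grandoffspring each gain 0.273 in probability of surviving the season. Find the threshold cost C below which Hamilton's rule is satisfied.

0.1365

r to a grandoffspring = 0.25 (two parent–offspring links: r = (1/2)^2 = 1/4).
Hamilton's rule: n·r·B > C, so the trait is favored while C < n·r·B = 2·0.25·0.273 = 0.1365.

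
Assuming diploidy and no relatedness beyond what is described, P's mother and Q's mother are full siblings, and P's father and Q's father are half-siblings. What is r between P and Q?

0.1875

With two independent routes of shared ancestry, r is the sum of the two contributions.
P and Q are related in two ways: first cousins through their mothers (r = 1/8) and half first cousins through their fathers (r = 1/16).
r = 1/8 + 1/16 = 0.1875.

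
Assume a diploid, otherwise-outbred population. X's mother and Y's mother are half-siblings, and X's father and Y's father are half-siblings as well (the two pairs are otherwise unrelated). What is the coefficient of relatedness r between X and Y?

0.125

Wright's path rule: contributions from independent ancestry routes add.
X and Y are related in two ways: half first cousins through their mothers (r = 1/16) and half first cousins through their fathers (r = 1/16).
r = 1/16 + 1/16 = 0.125.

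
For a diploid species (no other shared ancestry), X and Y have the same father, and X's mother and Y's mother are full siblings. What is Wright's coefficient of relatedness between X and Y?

With two independent routes of shared ancestry, r is the sum of the two contributions.
X and Y are related in two ways: half-sibs through their shared father (r = 1/4) and first cousins through their mothers (r = 1/8).
r = 1/4 + 1/8 = 3/8 = 0.375.

0.375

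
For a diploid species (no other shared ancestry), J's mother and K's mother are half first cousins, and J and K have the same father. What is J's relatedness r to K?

0.265625

Independent pedigree routes through distinct common ancestors add.
J and K are related in two ways: half second cousins through their mothers (r = 1/64) and half-sibs through their shared father (r = 1/4).
r = 1/64 + 1/4 = 0.265625.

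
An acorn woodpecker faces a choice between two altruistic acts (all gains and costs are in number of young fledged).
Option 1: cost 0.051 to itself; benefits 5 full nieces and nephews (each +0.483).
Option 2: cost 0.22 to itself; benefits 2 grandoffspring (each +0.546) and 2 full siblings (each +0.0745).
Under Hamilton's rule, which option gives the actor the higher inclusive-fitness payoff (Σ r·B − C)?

Option 1

Option 1: r to a full niece or nephew = 0.25.
Option 1: Σ r·B − C = (5·0.25·0.483) − 0.051 = 0.55275.
Option 2: r to a grandoffspring = 0.25.
Option 2: r to a full sibling = 0.5.
Option 2: Σ r·B − C = (2·0.25·0.546 + 2·0.5·0.0745) − 0.22 = 0.1275.
Option 1 has the higher net inclusive-fitness payoff.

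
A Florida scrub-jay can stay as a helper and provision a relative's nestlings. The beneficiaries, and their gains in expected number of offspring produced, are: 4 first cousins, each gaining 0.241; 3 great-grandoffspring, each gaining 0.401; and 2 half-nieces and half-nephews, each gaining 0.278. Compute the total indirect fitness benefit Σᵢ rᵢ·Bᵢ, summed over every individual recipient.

r to a first cousin = 0.125 (first cousins share one grandparent pair — two paths of length 4: r = 2·(1/2)^4 = 1/8).
r to a great-grandoffspring = 0.125 (three parent–offspring links: r = (1/2)^3 = 1/8).
r to a half-niece or half-nephew = 1/8 (half-aunt/uncle↔niece/nephew: one path of length 3: r = (1/2)^3 = 1/8).
Summing one r·B term per recipient: 4·0.125·0.241 + 3·0.125·0.401 + 2·0.125·0.278 = 0.340375.

0.340375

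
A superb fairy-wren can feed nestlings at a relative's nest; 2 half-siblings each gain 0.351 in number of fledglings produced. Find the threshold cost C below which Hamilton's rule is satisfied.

r to a half-sibling = 1/4 (half-sibs share one parent — one path of length 2: r = (1/2)^2 = 1/4).
Hamilton's rule: n·r·B > C, so the trait is favored while C < n·r·B = 2·0.25·0.351 = 0.1755.

0.1755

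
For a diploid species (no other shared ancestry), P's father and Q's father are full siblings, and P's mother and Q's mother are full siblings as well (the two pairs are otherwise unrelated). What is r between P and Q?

With two independent routes of shared ancestry, r is the sum of the two contributions.
P and Q are related in two ways: first cousins through their fathers (r = 1/8) and first cousins through their mothers (r = 1/8) — i.e. double first cousins.
r = 1/8 + 1/8 = 0.25.

0.25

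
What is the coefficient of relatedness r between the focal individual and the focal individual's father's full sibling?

Each parent–offspring link contributes a factor of 1/2, and independent paths through distinct common ancestors add.
Full aunt/uncle↔niece/nephew: two paths of length 3 through the shared grandparent pair: r = 2·(1/2)^3 = 1/4.

0.25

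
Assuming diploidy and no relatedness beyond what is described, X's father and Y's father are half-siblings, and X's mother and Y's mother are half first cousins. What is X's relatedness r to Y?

0.078125

Relatedness sums over independent paths through distinct common ancestors.
X and Y are related in two ways: half first cousins through their fathers (r = 1/16) and half second cousins through their mothers (r = 1/64).
r = 1/16 + 1/64 = 0.078125.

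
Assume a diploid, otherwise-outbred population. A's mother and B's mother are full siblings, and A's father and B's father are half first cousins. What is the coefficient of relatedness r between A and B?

Relatedness sums over independent paths through distinct common ancestors.
A and B are related in two ways: first cousins through their mothers (r = 1/8) and half second cousins through their fathers (r = 1/64).
r = 1/8 + 1/64 = 9/64 = 0.140625.

0.140625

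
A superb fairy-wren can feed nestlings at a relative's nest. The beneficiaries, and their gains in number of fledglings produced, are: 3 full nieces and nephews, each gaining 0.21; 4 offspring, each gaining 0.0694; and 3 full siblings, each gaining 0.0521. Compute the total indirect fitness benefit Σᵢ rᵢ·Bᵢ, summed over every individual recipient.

0.37445

r to a full niece or nephew = 1/4 (full aunt/uncle↔niece/nephew: two paths of length 3 through the shared grandparent pair: r = 2·(1/2)^3 = 1/4).
r to an offspring = 1/2 (one parent–offspring link: r = (1/2)^1 = 1/2).
r to a full sibling = 0.5 (full sibs share both parents — two paths of length 2: r = 2·(1/2)^2 = 1/2).
Summing one r·B term per recipient: 3·0.25·0.21 + 4·0.5·0.0694 + 3·0.5·0.0521 = 0.37445.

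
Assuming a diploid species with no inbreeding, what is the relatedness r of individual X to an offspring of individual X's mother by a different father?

0.25

Each parent–offspring link contributes a factor of 1/2, and independent paths through distinct common ancestors add.
Half-sibs share one parent — one path of length 2: r = (1/2)^2 = 1/4.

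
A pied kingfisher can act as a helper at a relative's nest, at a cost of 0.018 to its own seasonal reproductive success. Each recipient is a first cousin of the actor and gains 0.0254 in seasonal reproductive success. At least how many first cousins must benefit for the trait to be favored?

r to a first cousin = 1/8 (first cousins share one grandparent pair — two paths of length 4: r = 2·(1/2)^4 = 1/8).
Hamilton's rule: n·r·B > C  ⇒  n > C/(r·B) = 0.018/(0.125·0.0254) = 5.669.
The smallest integer exceeding 5.669 is 6.

6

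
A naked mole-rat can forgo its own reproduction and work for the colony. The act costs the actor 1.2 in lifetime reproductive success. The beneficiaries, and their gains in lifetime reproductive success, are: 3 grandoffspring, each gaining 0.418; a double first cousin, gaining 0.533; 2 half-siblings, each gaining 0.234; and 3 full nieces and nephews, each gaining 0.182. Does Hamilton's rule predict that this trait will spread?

No

Hamilton's rule: the trait is favored when the sum of r·B over every recipient exceeds the actor's cost C.
r to a grandoffspring = 1/4 (two parent–offspring links: r = (1/2)^2 = 1/4).
r to a double first cousin = 0.25 (double first cousins share both grandparent pairs — four paths of length 4: r = 4·(1/2)^4 = 1/4).
r to a half-sibling = 0.25 (half-sibs share one parent — one path of length 2: r = (1/2)^2 = 1/4).
r to a full niece or nephew = 1/4 (full aunt/uncle↔niece/nephew: two paths of length 3 through the shared grandparent pair: r = 2·(1/2)^3 = 1/4).
Summing one r·B term per recipient: 3·0.25·0.418 + 1·0.25·0.533 + 2·0.25·0.234 + 3·0.25·0.182 = 0.70025.
0.70025 < 1.2: the indirect benefit is less than the cost.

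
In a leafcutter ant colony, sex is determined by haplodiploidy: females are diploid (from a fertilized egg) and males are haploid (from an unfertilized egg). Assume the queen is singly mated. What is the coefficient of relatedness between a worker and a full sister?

0.75

Haplodiploid full sisters inherit their father's entire haploid genome identically (contributing 1/2) and on average half of their mother's contribution (1/2 · 1/2 = 1/4); r = 1/2 + 1/4 = 3/4.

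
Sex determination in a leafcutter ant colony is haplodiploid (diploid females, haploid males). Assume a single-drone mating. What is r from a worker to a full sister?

Haplodiploid full sisters inherit their father's entire haploid genome identically (contributing 1/2) and on average half of their mother's contribution (1/2 · 1/2 = 1/4); r = 1/2 + 1/4 = 3/4.

0.75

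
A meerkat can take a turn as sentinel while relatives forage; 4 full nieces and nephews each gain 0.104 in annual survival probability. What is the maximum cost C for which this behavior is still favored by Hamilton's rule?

r to a full niece or nephew = 0.25 (full aunt/uncle↔niece/nephew: two paths of length 3 through the shared grandparent pair: r = 2·(1/2)^3 = 1/4).
Hamilton's rule: n·r·B > C, so the trait is favored while C < n·r·B = 4·0.25·0.104 = 0.104.

0.104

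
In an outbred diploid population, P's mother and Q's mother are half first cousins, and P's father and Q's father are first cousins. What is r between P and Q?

Wright's path rule: contributions from independent ancestry routes add.
P and Q are related in two ways: half second cousins through their mothers (r = 1/64) and second cousins through their fathers (r = 1/32).
r = 1/64 + 1/32 = 3/64 = 0.046875.

0.046875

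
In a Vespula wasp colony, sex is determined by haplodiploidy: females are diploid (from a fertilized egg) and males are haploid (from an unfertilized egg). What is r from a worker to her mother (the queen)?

One meiotic link between diploid queen and diploid daughter: r = 1/2.

0.5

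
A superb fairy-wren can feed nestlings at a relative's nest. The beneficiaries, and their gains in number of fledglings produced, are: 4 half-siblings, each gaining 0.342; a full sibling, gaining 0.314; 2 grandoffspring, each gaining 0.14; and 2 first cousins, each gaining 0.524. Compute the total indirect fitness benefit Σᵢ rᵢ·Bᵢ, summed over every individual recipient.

0.7

r to a half-sibling = 1/4 (half-sibs share one parent — one path of length 2: r = (1/2)^2 = 1/4).
r to a full sibling = 0.5 (full sibs share both parents — two paths of length 2: r = 2·(1/2)^2 = 1/2).
r to a grandoffspring = 1/4 (two parent–offspring links: r = (1/2)^2 = 1/4).
r to a first cousin = 1/8 (first cousins share one grandparent pair — two paths of length 4: r = 2·(1/2)^4 = 1/8).
Summing one r·B term per recipient: 4·0.25·0.342 + 1·0.5·0.314 + 2·0.25·0.14 + 2·0.125·0.524 = 0.7.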